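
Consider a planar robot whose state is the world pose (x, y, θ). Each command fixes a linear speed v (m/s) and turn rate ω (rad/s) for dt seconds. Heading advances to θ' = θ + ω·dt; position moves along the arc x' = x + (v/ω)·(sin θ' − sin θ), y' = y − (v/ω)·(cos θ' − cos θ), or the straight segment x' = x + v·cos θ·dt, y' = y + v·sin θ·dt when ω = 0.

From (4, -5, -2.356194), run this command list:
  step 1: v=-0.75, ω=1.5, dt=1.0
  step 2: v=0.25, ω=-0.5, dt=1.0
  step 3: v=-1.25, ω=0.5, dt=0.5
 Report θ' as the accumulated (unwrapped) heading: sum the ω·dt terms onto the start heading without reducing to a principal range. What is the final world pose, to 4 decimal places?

(3.9273, -3.9522, -1.1062)

step 1: θ'=-0.8562 (R=-0.5000) → pose (4.0241, -4.3188, -0.8562)
step 2: θ'=-1.3562 (R=-0.5000) → pose (4.1350, -4.5400, -1.3562)
step 3: θ'=-1.1062 (R=-2.5000) → pose (3.9273, -3.9522, -1.1062)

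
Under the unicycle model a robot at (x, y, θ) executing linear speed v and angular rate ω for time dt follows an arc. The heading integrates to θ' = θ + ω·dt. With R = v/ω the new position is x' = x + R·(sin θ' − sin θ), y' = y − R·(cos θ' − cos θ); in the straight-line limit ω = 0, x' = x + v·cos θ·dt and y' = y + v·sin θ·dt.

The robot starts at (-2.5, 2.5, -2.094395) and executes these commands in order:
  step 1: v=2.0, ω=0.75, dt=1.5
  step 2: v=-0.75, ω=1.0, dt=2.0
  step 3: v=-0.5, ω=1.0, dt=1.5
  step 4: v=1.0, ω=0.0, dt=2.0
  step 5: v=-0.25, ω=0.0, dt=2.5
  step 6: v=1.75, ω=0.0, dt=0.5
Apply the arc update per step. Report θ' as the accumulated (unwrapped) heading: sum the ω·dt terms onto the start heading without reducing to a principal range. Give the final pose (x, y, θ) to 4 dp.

(-5.3520, 0.2433, 2.5306)

step 1: θ'=-0.9694 (R=2.6667) → pose (-2.3894, -0.3421, -0.9694)
step 2: θ'=1.0306 (R=-0.7500) → pose (-3.6510, -0.3808, 1.0306)
step 3: θ'=2.5306 (R=-0.5000) → pose (-3.5090, -1.0474, 2.5306)
step 4: θ'=2.5306 (straight) → pose (-5.1472, 0.0999, 2.5306)
step 5: θ'=2.5306 (straight) → pose (-4.6353, -0.2586, 2.5306)
step 6: θ'=2.5306 (straight) → pose (-5.3520, 0.2433, 2.5306)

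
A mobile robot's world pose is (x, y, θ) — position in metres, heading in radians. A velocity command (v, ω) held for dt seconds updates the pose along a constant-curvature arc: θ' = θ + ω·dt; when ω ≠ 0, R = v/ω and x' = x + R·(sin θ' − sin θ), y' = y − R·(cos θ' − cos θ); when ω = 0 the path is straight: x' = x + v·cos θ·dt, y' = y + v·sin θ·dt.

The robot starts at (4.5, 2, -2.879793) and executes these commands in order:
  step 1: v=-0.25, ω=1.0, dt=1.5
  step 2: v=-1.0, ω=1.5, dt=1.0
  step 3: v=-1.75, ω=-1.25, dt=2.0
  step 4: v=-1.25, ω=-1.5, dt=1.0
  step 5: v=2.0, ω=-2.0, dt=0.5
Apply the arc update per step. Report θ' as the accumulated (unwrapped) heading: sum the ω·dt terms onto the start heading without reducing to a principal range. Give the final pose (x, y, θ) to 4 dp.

step 1: θ'=-1.3798 (R=-0.2500) → pose (4.6807, 2.2889, -1.3798)
step 2: θ'=0.1202 (R=-0.6667) → pose (3.9463, 2.8242, 0.1202)
step 3: θ'=-2.3798 (R=1.4000) → pose (2.8121, 5.2272, -2.3798)
step 4: θ'=-3.8798 (R=0.8333) → pose (3.9480, 5.2406, -3.8798)
step 5: θ'=-4.8798 (R=-1.0000) → pose (3.6350, 6.1469, -4.8798)

(3.6350, 6.1469, -4.8798)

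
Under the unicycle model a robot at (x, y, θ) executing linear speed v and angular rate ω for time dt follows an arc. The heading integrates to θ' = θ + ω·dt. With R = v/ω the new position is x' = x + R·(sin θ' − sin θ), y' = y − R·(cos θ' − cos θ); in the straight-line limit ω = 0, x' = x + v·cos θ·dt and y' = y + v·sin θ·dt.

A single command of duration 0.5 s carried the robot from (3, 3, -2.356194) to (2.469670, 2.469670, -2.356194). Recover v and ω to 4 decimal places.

v = 1.5000, ω = 0.0000

Δθ = -2.356194 − -2.356194 = 0.000000
ω = Δθ/dt = 0.000000/0.5 = 0.0000
ω = 0 → v = (Δx·cos θ + Δy·sin θ)/dt = 1.5000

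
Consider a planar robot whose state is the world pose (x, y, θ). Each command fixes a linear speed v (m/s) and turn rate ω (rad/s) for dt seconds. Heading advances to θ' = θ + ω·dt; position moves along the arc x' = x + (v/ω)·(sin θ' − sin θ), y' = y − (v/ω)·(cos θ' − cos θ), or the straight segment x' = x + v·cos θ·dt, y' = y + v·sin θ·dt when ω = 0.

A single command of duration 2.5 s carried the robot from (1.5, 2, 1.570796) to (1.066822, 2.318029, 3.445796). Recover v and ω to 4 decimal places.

v = 0.2500, ω = 0.7500

Δθ = 3.445796 − 1.570796 = 1.875000
ω = Δθ/dt = 1.875000/2.5 = 0.7500
R = Δx/(sin θ' − sin θ) = 0.3333
v = R·ω = 0.3333·0.7500 = 0.2500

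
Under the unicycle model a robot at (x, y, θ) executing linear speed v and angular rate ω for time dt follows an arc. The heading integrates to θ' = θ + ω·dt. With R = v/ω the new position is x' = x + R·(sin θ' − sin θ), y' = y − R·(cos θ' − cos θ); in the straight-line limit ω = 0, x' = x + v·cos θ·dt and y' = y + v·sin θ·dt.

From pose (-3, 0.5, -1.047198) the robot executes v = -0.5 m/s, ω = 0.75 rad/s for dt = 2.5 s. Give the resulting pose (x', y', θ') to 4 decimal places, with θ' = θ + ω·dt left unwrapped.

(-4.0683, 0.6177, 0.8278)

θ' = -1.0472 + 0.75·2.5 = 0.8278
R = v/ω = -0.5/0.75 = -0.6667
x' = -3 + -0.6667·(sin 0.8278 − sin -1.0472) = -4.0683
y' = 0.5 − -0.6667·(cos 0.8278 − cos -1.0472) = 0.6177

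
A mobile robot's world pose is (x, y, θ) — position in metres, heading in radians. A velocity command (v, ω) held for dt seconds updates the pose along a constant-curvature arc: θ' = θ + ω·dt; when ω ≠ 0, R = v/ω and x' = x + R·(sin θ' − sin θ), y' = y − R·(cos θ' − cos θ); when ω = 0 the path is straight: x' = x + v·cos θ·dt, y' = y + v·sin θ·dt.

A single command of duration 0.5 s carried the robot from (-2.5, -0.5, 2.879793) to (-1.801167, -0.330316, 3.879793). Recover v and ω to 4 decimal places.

v = -1.5000, ω = 2.0000

Δθ = 3.879793 − 2.879793 = 1.000000
ω = Δθ/dt = 1.000000/0.5 = 2.0000
R = Δx/(sin θ' − sin θ) = -0.7500
v = R·ω = -0.7500·2.0000 = -1.5000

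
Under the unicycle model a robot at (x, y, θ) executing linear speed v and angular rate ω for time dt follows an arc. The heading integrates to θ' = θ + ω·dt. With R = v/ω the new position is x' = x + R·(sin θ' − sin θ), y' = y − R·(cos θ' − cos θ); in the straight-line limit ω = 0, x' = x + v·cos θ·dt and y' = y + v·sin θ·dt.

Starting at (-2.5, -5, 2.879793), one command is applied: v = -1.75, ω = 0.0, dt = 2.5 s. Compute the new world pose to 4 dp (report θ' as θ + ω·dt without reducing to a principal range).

θ' = 2.8798 + 0.0·2.5 = 2.8798
ω = 0 → straight: x' = -2.5 + -1.75·cos(2.8798)·2.5 = 1.7259
y' = -5 + -1.75·sin(2.8798)·2.5 = -6.1323

(1.7259, -6.1323, 2.8798)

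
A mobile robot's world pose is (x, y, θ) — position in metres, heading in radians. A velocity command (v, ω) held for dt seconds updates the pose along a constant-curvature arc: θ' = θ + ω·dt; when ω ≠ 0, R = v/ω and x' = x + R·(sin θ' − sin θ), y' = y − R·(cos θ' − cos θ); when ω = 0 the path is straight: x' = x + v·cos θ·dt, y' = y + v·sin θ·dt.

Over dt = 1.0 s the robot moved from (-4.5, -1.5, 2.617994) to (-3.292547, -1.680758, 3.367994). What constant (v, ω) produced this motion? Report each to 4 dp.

v = -1.2500, ω = 0.7500

Δθ = 3.367994 − 2.617994 = 0.750000
ω = Δθ/dt = 0.750000/1.0 = 0.7500
R = Δx/(sin θ' − sin θ) = -1.6667
v = R·ω = -1.6667·0.7500 = -1.2500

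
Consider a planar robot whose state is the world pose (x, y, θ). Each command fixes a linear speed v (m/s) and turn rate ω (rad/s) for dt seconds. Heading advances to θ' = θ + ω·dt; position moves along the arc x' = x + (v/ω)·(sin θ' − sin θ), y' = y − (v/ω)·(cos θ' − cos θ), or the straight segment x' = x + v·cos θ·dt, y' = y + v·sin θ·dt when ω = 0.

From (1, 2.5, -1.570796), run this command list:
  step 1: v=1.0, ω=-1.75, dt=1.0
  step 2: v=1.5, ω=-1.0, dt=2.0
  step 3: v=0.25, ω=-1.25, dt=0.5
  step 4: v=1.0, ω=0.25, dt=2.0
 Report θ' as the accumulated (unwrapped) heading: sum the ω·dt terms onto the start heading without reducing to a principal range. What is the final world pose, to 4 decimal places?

(1.1086, 5.4423, -5.4458)

step 1: θ'=-3.3208 (R=-0.5714) → pose (0.3267, 1.9377, -3.3208)
step 2: θ'=-5.3208 (R=-1.5000) → pose (-0.6368, 4.2710, -5.3208)
step 3: θ'=-5.9458 (R=-0.2000) → pose (-0.5388, 4.3455, -5.9458)
step 4: θ'=-5.4458 (R=4.0000) → pose (1.1086, 5.4423, -5.4458)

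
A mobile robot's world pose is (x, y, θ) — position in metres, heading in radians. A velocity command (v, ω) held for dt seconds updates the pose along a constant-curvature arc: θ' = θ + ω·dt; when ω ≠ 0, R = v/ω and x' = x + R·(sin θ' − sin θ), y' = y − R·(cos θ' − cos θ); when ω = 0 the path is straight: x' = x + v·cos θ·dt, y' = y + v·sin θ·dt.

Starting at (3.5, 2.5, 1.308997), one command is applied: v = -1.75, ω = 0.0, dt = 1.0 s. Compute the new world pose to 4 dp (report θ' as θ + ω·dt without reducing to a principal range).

(3.0471, 0.8096, 1.3090)

θ' = 1.3090 + 0.0·1.0 = 1.3090
ω = 0 → straight: x' = 3.5 + -1.75·cos(1.3090)·1.0 = 3.0471
y' = 2.5 + -1.75·sin(1.3090)·1.0 = 0.8096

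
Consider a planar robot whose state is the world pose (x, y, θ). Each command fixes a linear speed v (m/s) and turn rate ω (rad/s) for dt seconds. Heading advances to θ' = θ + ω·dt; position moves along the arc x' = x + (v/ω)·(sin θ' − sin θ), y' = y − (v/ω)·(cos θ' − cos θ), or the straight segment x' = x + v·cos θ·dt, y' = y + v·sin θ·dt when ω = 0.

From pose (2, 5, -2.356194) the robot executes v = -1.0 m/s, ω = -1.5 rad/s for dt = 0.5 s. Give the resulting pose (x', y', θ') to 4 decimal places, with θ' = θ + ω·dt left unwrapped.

(2.4478, 5.1948, -3.1062)

θ' = -2.3562 + -1.5·0.5 = -3.1062
R = v/ω = -1.0/-1.5 = 0.6667
x' = 2 + 0.6667·(sin -3.1062 − sin -2.3562) = 2.4478
y' = 5 − 0.6667·(cos -3.1062 − cos -2.3562) = 5.1948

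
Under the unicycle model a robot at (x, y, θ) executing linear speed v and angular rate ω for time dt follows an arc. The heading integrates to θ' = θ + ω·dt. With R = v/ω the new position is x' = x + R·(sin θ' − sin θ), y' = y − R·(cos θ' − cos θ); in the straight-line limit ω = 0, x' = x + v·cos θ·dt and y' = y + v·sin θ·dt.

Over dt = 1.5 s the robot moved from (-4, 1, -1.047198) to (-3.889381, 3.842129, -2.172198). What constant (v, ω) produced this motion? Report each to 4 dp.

Δθ = -2.172198 − -1.047198 = -1.125000
ω = Δθ/dt = -1.125000/1.5 = -0.7500
R = −Δy/(cos θ' − cos θ) = 2.6667
v = R·ω = 2.6667·-0.7500 = -2.0000

v = -2.0000, ω = -0.7500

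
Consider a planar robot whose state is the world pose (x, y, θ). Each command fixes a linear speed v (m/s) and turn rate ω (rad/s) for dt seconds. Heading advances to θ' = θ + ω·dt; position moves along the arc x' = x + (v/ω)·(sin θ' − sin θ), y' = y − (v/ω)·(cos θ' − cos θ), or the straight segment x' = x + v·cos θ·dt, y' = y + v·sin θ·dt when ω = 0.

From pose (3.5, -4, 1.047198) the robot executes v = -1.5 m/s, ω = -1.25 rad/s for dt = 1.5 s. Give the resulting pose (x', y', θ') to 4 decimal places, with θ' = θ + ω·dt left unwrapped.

θ' = 1.0472 + -1.25·1.5 = -0.8278
R = v/ω = -1.5/-1.25 = 1.2000
x' = 3.5 + 1.2000·(sin -0.8278 − sin 1.0472) = 1.5770
y' = -4 − 1.2000·(cos -0.8278 − cos 1.0472) = -4.2118

(1.5770, -4.2118, -0.8278)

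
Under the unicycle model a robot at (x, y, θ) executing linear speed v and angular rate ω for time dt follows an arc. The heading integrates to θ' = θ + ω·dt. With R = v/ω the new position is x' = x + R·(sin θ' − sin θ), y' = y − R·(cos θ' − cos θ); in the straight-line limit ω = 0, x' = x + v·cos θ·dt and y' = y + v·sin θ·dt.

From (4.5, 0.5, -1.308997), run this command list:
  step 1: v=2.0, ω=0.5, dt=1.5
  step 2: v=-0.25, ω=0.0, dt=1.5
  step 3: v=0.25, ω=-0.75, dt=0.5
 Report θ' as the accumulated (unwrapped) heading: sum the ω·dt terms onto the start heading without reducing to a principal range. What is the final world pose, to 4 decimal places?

step 1: θ'=-0.5590 (R=4.0000) → pose (6.2424, -1.8559, -0.5590)
step 2: θ'=-0.5590 (straight) → pose (5.9244, -1.6570, -0.5590)
step 3: θ'=-0.9340 (R=-0.3333) → pose (6.0157, -1.7414, -0.9340)

(6.0157, -1.7414, -0.9340)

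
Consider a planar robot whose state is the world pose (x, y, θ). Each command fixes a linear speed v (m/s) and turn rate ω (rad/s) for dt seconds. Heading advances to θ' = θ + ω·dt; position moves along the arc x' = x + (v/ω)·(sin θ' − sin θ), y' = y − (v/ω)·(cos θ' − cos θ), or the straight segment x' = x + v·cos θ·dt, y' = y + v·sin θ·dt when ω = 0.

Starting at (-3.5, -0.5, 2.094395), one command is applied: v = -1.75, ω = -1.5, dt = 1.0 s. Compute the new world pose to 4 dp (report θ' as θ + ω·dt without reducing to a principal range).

θ' = 2.0944 + -1.5·1.0 = 0.5944
R = v/ω = -1.75/-1.5 = 1.1667
x' = -3.5 + 1.1667·(sin 0.5944 − sin 2.0944) = -3.8570
y' = -0.5 − 1.1667·(cos 0.5944 − cos 2.0944) = -2.0499

(-3.8570, -2.0499, 0.5944)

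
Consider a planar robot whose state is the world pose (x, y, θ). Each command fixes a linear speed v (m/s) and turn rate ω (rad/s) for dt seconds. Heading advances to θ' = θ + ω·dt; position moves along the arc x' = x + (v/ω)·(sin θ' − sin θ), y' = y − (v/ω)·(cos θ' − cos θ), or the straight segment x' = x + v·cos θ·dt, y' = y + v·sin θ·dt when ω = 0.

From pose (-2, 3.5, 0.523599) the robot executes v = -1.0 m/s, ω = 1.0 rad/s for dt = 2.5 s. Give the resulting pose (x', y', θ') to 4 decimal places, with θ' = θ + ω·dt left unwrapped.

(-1.6177, 1.6409, 3.0236)

θ' = 0.5236 + 1.0·2.5 = 3.0236
R = v/ω = -1.0/1.0 = -1.0000
x' = -2 + -1.0000·(sin 3.0236 − sin 0.5236) = -1.6177
y' = 3.5 − -1.0000·(cos 3.0236 − cos 0.5236) = 1.6409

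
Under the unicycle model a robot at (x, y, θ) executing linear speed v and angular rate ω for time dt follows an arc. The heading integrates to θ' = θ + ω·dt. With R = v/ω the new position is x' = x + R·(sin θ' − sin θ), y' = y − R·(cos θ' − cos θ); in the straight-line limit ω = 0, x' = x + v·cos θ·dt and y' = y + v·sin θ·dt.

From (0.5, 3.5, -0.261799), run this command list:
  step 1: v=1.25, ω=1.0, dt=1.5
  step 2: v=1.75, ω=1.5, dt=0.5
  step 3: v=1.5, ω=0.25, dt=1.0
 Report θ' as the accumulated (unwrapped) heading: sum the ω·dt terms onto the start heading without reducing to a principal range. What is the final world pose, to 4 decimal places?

step 1: θ'=1.2382 (R=1.2500) → pose (2.0050, 4.2993, 1.2382)
step 2: θ'=1.9882 (R=1.1667) → pose (1.9688, 5.1532, 1.9882)
step 3: θ'=2.2382 (R=6.0000) → pose (1.1965, 6.4345, 2.2382)

(1.1965, 6.4345, 2.2382)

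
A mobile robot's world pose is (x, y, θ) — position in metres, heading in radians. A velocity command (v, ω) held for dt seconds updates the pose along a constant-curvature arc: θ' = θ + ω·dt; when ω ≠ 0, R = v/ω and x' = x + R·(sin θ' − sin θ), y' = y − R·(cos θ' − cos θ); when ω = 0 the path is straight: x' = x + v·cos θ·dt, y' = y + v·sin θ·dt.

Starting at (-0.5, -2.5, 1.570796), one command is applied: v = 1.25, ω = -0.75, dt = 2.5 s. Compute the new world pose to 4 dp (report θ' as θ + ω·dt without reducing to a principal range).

(1.6659, -0.9099, -0.3042)

θ' = 1.5708 + -0.75·2.5 = -0.3042
R = v/ω = 1.25/-0.75 = -1.6667
x' = -0.5 + -1.6667·(sin -0.3042 − sin 1.5708) = 1.6659
y' = -2.5 − -1.6667·(cos -0.3042 − cos 1.5708) = -0.9099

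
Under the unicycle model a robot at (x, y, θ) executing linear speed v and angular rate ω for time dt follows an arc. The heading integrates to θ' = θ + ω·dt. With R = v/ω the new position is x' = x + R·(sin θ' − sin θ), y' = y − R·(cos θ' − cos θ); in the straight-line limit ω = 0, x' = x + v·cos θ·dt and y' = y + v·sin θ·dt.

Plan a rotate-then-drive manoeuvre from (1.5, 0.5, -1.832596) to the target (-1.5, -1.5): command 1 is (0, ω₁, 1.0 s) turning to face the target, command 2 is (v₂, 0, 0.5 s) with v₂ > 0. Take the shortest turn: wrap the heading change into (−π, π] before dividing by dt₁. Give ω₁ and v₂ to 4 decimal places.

heading to target = atan2(-1.5−0.5, -1.5−1.5) = -2.5536
Δθ = wrap(-2.5536 − -1.8326) = -0.7210; ω₁ = Δθ/dt₁ = -0.7210
distance = √((-1.5−1.5)² + (-1.5−0.5)²) = 3.6056; v₂ = distance/dt₂ = 7.2111

ω₁ = -0.7210, v₂ = 7.2111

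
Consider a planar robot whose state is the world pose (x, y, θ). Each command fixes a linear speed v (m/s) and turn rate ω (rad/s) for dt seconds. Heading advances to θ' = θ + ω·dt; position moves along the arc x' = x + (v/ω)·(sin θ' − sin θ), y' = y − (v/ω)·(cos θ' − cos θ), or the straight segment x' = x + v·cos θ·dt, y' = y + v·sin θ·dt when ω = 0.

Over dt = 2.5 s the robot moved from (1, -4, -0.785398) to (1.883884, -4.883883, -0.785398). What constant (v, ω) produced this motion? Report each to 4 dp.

v = 0.5000, ω = 0.0000

Δθ = -0.785398 − -0.785398 = 0.000000
ω = Δθ/dt = 0.000000/2.5 = 0.0000
ω = 0 → v = (Δx·cos θ + Δy·sin θ)/dt = 0.5000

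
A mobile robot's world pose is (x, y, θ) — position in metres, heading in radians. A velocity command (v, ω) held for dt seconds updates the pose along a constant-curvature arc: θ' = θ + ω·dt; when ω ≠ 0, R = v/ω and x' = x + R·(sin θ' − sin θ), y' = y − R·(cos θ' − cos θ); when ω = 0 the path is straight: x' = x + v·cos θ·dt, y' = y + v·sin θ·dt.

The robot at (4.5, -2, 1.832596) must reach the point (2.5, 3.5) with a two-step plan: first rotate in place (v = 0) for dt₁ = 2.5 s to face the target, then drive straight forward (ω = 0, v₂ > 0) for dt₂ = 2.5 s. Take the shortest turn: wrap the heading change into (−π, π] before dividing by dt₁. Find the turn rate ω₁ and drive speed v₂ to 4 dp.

ω₁ = 0.0348, v₂ = 2.3409

heading to target = atan2(3.5−-2, 2.5−4.5) = 1.9196
Δθ = wrap(1.9196 − 1.8326) = 0.0870; ω₁ = Δθ/dt₁ = 0.0348
distance = √((2.5−4.5)² + (3.5−-2)²) = 5.8523; v₂ = distance/dt₂ = 2.3409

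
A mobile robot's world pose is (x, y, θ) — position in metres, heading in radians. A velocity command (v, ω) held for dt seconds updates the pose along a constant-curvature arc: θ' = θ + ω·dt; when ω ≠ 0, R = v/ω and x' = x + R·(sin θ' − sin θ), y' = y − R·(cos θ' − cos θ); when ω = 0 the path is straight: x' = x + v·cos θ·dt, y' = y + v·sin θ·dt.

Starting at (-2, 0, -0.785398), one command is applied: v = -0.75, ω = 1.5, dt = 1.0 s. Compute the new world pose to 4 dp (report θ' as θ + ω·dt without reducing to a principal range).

θ' = -0.7854 + 1.5·1.0 = 0.7146
R = v/ω = -0.75/1.5 = -0.5000
x' = -2 + -0.5000·(sin 0.7146 − sin -0.7854) = -2.6812
y' = 0 − -0.5000·(cos 0.7146 − cos -0.7854) = 0.0241

(-2.6812, 0.0241, 0.7146)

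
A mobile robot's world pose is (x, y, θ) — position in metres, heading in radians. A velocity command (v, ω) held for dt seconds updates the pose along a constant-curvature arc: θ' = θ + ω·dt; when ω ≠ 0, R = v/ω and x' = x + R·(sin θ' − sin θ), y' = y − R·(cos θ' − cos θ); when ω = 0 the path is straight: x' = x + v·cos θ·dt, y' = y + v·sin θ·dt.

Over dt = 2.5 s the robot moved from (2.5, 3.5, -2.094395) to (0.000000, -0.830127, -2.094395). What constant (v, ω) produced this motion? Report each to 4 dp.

Δθ = -2.094395 − -2.094395 = 0.000000
ω = Δθ/dt = 0.000000/2.5 = 0.0000
ω = 0 → v = (Δx·cos θ + Δy·sin θ)/dt = 2.0000

v = 2.0000, ω = 0.0000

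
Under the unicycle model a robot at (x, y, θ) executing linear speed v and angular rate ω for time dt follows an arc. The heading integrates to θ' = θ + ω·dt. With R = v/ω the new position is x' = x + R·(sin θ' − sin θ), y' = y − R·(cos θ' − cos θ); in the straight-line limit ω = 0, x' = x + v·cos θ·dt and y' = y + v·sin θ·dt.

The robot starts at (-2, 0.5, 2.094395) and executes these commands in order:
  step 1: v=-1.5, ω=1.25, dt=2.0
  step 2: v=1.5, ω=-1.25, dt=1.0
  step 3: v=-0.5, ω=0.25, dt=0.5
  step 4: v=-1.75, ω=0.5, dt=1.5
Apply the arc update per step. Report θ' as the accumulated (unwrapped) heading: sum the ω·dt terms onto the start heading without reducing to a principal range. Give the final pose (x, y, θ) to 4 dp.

step 1: θ'=4.5944 (R=-1.2000) → pose (0.2309, 0.9587, 4.5944)
step 2: θ'=3.3444 (R=-1.2000) → pose (-0.7191, -0.0754, 3.3444)
step 3: θ'=3.4694 (R=-2.0000) → pose (-0.4780, -0.0099, 3.4694)
step 4: θ'=4.2194 (R=-3.5000) → pose (1.4784, 1.6473, 4.2194)

(1.4784, 1.6473, 4.2194)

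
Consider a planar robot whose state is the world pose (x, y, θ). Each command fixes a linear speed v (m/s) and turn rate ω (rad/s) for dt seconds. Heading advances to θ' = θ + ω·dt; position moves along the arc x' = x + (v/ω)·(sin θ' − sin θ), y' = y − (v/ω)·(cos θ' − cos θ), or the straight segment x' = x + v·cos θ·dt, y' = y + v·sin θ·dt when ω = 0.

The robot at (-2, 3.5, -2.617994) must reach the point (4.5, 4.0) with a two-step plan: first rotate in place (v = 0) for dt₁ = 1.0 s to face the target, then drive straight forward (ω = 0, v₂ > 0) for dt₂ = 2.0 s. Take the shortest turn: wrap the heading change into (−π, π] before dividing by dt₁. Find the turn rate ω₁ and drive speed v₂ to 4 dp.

ω₁ = 2.6948, v₂ = 3.2596

heading to target = atan2(4−3.5, 4.5−-2) = 0.0768
Δθ = wrap(0.0768 − -2.6180) = 2.6948; ω₁ = Δθ/dt₁ = 2.6948
distance = √((4.5−-2)² + (4−3.5)²) = 6.5192; v₂ = distance/dt₂ = 3.2596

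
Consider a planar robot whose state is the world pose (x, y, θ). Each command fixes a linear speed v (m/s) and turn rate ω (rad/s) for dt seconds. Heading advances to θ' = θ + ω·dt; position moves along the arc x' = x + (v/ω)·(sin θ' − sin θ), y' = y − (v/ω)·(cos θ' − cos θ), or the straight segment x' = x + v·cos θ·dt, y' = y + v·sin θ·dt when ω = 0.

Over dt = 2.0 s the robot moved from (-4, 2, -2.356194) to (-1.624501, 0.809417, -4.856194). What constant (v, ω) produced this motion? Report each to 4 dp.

Δθ = -4.856194 − -2.356194 = -2.500000
ω = Δθ/dt = -2.500000/2.0 = -1.2500
R = Δx/(sin θ' − sin θ) = 1.4000
v = R·ω = 1.4000·-1.2500 = -1.7500

v = -1.7500, ω = -1.2500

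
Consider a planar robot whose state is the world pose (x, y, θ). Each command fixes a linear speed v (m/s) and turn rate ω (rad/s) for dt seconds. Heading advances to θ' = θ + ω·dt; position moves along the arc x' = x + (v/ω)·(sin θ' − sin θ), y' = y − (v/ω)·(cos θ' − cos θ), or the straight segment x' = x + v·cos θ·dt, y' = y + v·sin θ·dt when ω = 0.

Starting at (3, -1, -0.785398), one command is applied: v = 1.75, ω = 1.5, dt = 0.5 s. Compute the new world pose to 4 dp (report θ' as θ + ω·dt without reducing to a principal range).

θ' = -0.7854 + 1.5·0.5 = -0.0354
R = v/ω = 1.75/1.5 = 1.1667
x' = 3 + 1.1667·(sin -0.0354 − sin -0.7854) = 3.7837
y' = -1 − 1.1667·(cos -0.0354 − cos -0.7854) = -1.3410

(3.7837, -1.3410, -0.0354)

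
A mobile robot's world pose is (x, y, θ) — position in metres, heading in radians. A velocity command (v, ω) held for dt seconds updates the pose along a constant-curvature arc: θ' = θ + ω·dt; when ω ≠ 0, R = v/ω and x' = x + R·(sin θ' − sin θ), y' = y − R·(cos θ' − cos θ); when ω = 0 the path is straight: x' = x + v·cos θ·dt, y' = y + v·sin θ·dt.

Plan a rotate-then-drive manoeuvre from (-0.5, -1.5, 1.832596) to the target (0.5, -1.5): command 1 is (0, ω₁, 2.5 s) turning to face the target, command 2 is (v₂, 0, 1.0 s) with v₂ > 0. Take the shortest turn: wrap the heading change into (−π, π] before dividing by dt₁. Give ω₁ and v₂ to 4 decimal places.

ω₁ = -0.7330, v₂ = 1.0000

heading to target = atan2(-1.5−-1.5, 0.5−-0.5) = 0.0000
Δθ = wrap(0.0000 − 1.8326) = -1.8326; ω₁ = Δθ/dt₁ = -0.7330
distance = √((0.5−-0.5)² + (-1.5−-1.5)²) = 1.0000; v₂ = distance/dt₂ = 1.0000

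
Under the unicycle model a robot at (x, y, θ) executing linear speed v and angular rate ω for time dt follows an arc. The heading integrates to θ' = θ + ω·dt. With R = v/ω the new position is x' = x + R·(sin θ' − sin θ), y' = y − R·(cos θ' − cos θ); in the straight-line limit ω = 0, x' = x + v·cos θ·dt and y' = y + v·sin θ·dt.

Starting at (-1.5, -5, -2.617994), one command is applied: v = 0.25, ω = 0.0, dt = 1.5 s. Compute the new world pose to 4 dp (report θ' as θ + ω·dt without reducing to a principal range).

(-1.8248, -5.1875, -2.6180)

θ' = -2.6180 + 0.0·1.5 = -2.6180
ω = 0 → straight: x' = -1.5 + 0.25·cos(-2.6180)·1.5 = -1.8248
y' = -5 + 0.25·sin(-2.6180)·1.5 = -5.1875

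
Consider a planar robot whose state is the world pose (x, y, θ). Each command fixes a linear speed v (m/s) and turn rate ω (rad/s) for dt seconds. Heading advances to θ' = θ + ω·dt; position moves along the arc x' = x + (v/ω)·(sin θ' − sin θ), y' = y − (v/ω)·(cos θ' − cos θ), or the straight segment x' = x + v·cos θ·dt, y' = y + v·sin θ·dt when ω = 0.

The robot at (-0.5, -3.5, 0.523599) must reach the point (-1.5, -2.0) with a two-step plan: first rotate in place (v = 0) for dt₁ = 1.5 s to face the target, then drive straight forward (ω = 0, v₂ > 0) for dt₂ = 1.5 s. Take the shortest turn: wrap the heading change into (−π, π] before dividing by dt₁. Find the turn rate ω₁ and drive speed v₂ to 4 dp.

heading to target = atan2(-2−-3.5, -1.5−-0.5) = 2.1588
Δθ = wrap(2.1588 − 0.5236) = 1.6352; ω₁ = Δθ/dt₁ = 1.0901
distance = √((-1.5−-0.5)² + (-2−-3.5)²) = 1.8028; v₂ = distance/dt₂ = 1.2019

ω₁ = 1.0901, v₂ = 1.2019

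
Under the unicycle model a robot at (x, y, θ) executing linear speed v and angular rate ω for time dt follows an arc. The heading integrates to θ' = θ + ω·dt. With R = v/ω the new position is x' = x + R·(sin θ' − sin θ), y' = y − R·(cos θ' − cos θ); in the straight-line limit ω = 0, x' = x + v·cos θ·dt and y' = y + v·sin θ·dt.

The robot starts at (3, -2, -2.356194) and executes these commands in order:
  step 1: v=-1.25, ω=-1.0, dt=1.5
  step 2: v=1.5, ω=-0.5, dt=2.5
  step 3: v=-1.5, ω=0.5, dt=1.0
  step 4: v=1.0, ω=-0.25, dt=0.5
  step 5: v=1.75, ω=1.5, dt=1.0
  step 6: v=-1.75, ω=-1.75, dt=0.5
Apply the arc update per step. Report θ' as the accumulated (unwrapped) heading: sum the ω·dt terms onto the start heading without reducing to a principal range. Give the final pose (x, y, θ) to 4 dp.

step 1: θ'=-3.8562 (R=1.2500) → pose (4.7030, -1.9397, -3.8562)
step 2: θ'=-5.1062 (R=-3.0000) → pose (3.8986, 1.4775, -5.1062)
step 3: θ'=-4.6062 (R=-3.0000) → pose (3.6859, 0.0084, -4.6062)
step 4: θ'=-4.7312 (R=-4.0000) → pose (3.6641, 0.5076, -4.7312)
step 5: θ'=-3.2312 (R=1.1667) → pose (2.6020, 1.6915, -3.2312)
step 6: θ'=-4.1062 (R=1.0000) → pose (3.3343, 1.2653, -4.1062)

(3.3343, 1.2653, -4.1062)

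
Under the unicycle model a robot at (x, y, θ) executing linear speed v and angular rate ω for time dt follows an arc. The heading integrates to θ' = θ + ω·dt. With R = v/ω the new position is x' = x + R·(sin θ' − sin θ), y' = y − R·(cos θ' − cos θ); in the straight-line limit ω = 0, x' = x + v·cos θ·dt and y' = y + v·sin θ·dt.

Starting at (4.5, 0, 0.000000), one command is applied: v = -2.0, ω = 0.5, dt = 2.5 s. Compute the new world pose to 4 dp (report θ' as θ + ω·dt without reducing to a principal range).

(0.7041, -2.7387, 1.2500)

θ' = 0.0000 + 0.5·2.5 = 1.2500
R = v/ω = -2.0/0.5 = -4.0000
x' = 4.5 + -4.0000·(sin 1.2500 − sin 0.0000) = 0.7041
y' = 0 − -4.0000·(cos 1.2500 − cos 0.0000) = -2.7387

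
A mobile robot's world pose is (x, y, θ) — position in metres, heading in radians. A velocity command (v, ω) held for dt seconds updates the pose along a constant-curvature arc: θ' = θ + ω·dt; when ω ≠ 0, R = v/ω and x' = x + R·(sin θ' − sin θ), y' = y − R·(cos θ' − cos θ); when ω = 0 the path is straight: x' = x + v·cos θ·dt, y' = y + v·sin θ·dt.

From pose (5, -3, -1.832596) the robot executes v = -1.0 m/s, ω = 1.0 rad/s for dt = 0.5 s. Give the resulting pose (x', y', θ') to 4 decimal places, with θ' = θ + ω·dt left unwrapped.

θ' = -1.8326 + 1.0·0.5 = -1.3326
R = v/ω = -1.0/1.0 = -1.0000
x' = 5 + -1.0000·(sin -1.3326 − sin -1.8326) = 5.0058
y' = -3 − -1.0000·(cos -1.3326 − cos -1.8326) = -2.5052

(5.0058, -2.5052, -1.3326)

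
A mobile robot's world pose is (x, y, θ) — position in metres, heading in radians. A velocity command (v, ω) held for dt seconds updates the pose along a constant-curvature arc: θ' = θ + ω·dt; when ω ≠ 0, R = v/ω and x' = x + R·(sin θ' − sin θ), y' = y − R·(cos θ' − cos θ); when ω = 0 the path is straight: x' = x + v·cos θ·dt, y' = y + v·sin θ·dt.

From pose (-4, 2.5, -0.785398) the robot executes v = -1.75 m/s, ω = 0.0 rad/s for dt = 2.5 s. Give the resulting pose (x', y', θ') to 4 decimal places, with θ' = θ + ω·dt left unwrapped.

(-7.0936, 5.5936, -0.7854)

θ' = -0.7854 + 0.0·2.5 = -0.7854
ω = 0 → straight: x' = -4 + -1.75·cos(-0.7854)·2.5 = -7.0936
y' = 2.5 + -1.75·sin(-0.7854)·2.5 = 5.5936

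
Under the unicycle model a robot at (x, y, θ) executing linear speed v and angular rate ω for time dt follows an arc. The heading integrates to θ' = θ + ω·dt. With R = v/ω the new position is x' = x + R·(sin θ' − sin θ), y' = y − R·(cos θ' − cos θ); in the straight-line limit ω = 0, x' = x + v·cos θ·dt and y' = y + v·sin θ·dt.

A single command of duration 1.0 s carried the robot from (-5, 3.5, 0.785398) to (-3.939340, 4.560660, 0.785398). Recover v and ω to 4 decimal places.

Δθ = 0.785398 − 0.785398 = 0.000000
ω = Δθ/dt = 0.000000/1.0 = 0.0000
ω = 0 → v = (Δx·cos θ + Δy·sin θ)/dt = 1.5000

v = 1.5000, ω = 0.0000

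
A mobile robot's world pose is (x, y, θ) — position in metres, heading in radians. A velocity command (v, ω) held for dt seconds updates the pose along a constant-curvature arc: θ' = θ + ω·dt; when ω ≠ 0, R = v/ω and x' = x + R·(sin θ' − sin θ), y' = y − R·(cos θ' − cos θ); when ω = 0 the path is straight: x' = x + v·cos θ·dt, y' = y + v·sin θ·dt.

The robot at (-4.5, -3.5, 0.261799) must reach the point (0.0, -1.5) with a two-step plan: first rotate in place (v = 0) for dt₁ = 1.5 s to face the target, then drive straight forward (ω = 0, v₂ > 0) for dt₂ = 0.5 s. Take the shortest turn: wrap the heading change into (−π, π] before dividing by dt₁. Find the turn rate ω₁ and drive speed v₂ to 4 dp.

ω₁ = 0.1043, v₂ = 9.8489

heading to target = atan2(-1.5−-3.5, 0−-4.5) = 0.4182
Δθ = wrap(0.4182 − 0.2618) = 0.1564; ω₁ = Δθ/dt₁ = 0.1043
distance = √((0−-4.5)² + (-1.5−-3.5)²) = 4.9244; v₂ = distance/dt₂ = 9.8489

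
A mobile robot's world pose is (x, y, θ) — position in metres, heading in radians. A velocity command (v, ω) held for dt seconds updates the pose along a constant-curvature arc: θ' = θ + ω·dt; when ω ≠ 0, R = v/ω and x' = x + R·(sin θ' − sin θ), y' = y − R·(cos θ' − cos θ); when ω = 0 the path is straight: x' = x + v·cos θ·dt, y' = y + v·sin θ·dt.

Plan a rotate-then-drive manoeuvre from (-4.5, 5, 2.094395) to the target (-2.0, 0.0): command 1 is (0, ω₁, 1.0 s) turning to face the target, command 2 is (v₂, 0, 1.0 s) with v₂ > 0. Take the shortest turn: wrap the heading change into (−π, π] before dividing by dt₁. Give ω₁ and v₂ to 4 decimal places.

heading to target = atan2(0−5, -2−-4.5) = -1.1071
Δθ = wrap(-1.1071 − 2.0944) = 3.0816; ω₁ = Δθ/dt₁ = 3.0816
distance = √((-2−-4.5)² + (0−5)²) = 5.5902; v₂ = distance/dt₂ = 5.5902

ω₁ = 3.0816, v₂ = 5.5902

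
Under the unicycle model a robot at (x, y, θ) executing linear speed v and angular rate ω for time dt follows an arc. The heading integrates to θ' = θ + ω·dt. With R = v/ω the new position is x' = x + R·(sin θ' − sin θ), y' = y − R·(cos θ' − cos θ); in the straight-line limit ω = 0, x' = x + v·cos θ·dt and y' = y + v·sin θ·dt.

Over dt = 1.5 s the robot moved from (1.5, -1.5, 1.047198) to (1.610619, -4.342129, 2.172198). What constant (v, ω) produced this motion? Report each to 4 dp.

v = -2.0000, ω = 0.7500

Δθ = 2.172198 − 1.047198 = 1.125000
ω = Δθ/dt = 1.125000/1.5 = 0.7500
R = −Δy/(cos θ' − cos θ) = -2.6667
v = R·ω = -2.6667·0.7500 = -2.0000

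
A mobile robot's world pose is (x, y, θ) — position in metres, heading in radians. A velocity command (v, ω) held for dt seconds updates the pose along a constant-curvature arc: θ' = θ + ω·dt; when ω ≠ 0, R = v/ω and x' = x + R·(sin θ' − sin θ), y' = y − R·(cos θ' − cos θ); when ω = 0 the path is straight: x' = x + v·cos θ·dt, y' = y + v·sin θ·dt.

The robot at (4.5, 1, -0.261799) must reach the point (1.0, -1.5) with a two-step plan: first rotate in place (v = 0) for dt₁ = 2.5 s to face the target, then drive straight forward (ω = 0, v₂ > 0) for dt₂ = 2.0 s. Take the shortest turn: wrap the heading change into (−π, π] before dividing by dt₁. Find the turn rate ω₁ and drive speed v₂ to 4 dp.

heading to target = atan2(-1.5−1, 1−4.5) = -2.5213
Δθ = wrap(-2.5213 − -0.2618) = -2.2595; ω₁ = Δθ/dt₁ = -0.9038
distance = √((1−4.5)² + (-1.5−1)²) = 4.3012; v₂ = distance/dt₂ = 2.1506

ω₁ = -0.9038, v₂ = 2.1506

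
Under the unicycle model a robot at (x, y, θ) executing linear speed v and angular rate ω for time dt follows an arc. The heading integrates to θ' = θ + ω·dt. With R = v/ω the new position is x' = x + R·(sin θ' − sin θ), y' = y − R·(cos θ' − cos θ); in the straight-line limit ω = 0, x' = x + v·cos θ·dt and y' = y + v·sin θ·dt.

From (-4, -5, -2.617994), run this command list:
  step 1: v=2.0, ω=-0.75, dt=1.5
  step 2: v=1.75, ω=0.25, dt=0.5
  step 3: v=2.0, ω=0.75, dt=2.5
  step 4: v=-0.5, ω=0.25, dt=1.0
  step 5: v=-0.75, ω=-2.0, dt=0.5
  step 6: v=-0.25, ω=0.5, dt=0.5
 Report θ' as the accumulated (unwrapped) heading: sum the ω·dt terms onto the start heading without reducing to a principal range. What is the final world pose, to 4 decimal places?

step 1: θ'=-3.7430 (R=-2.6667) → pose (-6.8421, -4.8894, -3.7430)
step 2: θ'=-3.6180 (R=7.0000) → pose (-7.5926, -4.4406, -3.6180)
step 3: θ'=-1.7430 (R=2.6667) → pose (-11.4427, -6.3534, -1.7430)
step 4: θ'=-1.4930 (R=-2.0000) → pose (-11.4192, -5.8553, -1.4930)
step 5: θ'=-2.4930 (R=0.3750) → pose (-11.2719, -5.5273, -2.4930)
step 6: θ'=-2.2430 (R=-0.5000) → pose (-11.1827, -5.4402, -2.2430)

(-11.1827, -5.4402, -2.2430)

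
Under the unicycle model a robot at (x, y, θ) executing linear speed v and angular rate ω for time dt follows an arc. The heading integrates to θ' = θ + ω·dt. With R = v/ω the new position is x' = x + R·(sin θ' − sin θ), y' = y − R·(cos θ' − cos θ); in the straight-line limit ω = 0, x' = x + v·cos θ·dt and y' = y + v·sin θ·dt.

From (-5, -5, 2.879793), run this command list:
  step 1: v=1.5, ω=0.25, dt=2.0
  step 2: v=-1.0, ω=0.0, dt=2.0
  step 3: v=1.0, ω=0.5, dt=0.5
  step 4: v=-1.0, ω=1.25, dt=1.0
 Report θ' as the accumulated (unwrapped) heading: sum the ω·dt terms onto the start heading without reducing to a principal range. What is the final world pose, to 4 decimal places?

step 1: θ'=3.3798 (R=6.0000) → pose (-7.9686, -4.9650, 3.3798)
step 2: θ'=3.3798 (straight) → pose (-6.0251, -4.4931, 3.3798)
step 3: θ'=3.6298 (R=2.0000) → pose (-6.4913, -4.6702, 3.6298)
step 4: θ'=4.8798 (R=-0.8000) → pose (-6.0777, -3.8304, 4.8798)

(-6.0777, -3.8304, 4.8798)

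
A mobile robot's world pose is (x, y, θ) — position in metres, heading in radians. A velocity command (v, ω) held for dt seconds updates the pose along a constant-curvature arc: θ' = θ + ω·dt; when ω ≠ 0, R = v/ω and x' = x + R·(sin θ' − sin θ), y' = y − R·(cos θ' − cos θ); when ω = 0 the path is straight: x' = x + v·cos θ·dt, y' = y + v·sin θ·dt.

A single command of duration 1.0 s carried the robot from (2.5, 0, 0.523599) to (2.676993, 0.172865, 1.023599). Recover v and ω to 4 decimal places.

Δθ = 1.023599 − 0.523599 = 0.500000
ω = Δθ/dt = 0.500000/1.0 = 0.5000
R = Δx/(sin θ' − sin θ) = 0.5000
v = R·ω = 0.5000·0.5000 = 0.2500

v = 0.2500, ω = 0.5000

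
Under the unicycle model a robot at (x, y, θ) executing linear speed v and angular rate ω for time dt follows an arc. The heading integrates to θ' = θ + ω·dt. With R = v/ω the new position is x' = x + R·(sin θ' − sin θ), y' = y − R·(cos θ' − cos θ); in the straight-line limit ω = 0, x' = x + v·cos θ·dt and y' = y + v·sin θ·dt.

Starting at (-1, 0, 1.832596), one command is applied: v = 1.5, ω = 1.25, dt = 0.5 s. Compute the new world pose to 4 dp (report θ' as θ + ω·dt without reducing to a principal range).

θ' = 1.8326 + 1.25·0.5 = 2.4576
R = v/ω = 1.5/1.25 = 1.2000
x' = -1 + 1.2000·(sin 2.4576 − sin 1.8326) = -1.4008
y' = 0 − 1.2000·(cos 2.4576 − cos 1.8326) = 0.6195

(-1.4008, 0.6195, 2.4576)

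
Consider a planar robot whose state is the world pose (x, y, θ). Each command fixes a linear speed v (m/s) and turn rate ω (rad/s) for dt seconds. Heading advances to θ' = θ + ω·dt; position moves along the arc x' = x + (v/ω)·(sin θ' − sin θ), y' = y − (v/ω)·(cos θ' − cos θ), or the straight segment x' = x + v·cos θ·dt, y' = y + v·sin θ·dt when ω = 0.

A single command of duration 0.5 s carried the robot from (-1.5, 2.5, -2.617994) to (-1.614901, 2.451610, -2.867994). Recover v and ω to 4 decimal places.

v = 0.2500, ω = -0.5000

Δθ = -2.867994 − -2.617994 = -0.250000
ω = Δθ/dt = -0.250000/0.5 = -0.5000
R = Δx/(sin θ' − sin θ) = -0.5000
v = R·ω = -0.5000·-0.5000 = 0.2500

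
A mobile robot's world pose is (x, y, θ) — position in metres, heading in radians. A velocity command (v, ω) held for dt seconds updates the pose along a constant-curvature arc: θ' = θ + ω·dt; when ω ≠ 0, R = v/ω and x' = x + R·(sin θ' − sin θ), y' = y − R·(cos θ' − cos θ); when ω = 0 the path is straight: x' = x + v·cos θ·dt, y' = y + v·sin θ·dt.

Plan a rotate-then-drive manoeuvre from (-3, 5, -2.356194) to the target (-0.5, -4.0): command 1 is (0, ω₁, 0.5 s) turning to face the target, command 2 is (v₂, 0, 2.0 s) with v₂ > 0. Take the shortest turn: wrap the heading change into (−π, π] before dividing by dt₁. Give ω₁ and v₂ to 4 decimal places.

heading to target = atan2(-4−5, -0.5−-3) = -1.2998
Δθ = wrap(-1.2998 − -2.3562) = 1.0563; ω₁ = Δθ/dt₁ = 2.1127
distance = √((-0.5−-3)² + (-4−5)²) = 9.3408; v₂ = distance/dt₂ = 4.6704

ω₁ = 2.1127, v₂ = 4.6704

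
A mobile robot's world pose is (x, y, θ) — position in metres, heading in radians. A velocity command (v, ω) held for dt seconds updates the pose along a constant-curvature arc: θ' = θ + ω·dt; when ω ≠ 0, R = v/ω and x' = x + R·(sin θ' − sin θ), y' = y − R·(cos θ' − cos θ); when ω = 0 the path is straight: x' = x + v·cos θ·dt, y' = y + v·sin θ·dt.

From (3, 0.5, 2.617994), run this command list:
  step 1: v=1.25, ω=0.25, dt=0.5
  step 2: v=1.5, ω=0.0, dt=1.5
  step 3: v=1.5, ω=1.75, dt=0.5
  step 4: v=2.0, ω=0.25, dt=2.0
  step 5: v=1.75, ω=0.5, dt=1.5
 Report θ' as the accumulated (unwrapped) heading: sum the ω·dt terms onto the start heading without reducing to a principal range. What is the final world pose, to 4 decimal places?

(-3.8760, -3.5087, 4.8680)

step 1: θ'=2.7430 (R=5.0000) → pose (2.4406, 0.7779, 2.7430)
step 2: θ'=2.7430 (straight) → pose (0.3670, 1.6512, 2.7430)
step 3: θ'=3.6180 (R=0.8571) → pose (-0.3587, 1.6229, 3.6180)
step 4: θ'=4.1180 (R=8.0000) → pose (-3.3180, -1.0062, 4.1180)
step 5: θ'=4.8680 (R=3.5000) → pose (-3.8760, -3.5087, 4.8680)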